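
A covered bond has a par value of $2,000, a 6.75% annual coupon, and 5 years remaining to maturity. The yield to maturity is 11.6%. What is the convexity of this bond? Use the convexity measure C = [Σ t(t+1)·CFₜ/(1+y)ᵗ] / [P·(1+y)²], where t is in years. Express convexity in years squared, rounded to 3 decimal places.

With y = 0.116:
  t   CF        PV=CF/(1+0.116)^t    t·PV        t(t+1)·PV
  1       135.00       120.9677       120.9677         241.9355
  2       135.00       108.3940       216.7881         650.3642
  3       135.00        97.1273       291.3818       1,165.5272
  4       135.00        87.0316       348.1264       1,740.6321
  5     2,135.00     1,233.3232     6,166.6161      36,999.6964
  Σ                  1,646.8439     7,143.8801      40,798.1555
P = 1,646.8439.
Convexity = Σ t(t+1)·PV / [P·(1+y)²] = 40,798.1555 / (1,646.8439 × 1.245456) = 19.89114.

19.891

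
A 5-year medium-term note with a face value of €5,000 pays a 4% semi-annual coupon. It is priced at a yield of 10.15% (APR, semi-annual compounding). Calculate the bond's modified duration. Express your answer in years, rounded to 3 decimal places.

4.288 years

Periodic yield y = 0.05075. First find Macaulay duration:
  t   CF        PV=CF/(1+0.05075)^t    t·PV
  1       100.00        95.1701        95.1701
  2       100.00        90.5735       181.1470
  3       100.00        86.1989       258.5967
  4       100.00        82.0356       328.1424
  5       100.00        78.0734       390.3669
  6       100.00        74.3025       445.8152
  7       100.00        70.7138       494.9966
  8       100.00        67.2984       538.3873
  9       100.00        64.0480       576.4318
  10    5,100.00     3,108.6812    31,086.8122
  Σ                  3,817.0955    34,395.8663
P = 3,817.0955; Macaulay duration = 34,395.8663 / 3,817.0955 = 9.01100 half-year periods = 4.50550 years.
Modified duration = D_Mac / (1 + y) = 4.50550 / 1.05075 = 4.28789 years.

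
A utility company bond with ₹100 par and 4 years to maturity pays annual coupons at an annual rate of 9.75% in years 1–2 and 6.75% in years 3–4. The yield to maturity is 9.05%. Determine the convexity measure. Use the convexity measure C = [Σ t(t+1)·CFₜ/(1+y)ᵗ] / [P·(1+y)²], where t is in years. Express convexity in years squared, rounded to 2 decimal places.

With y = 0.0905:
  t   CF        PV=CF/(1+0.0905)^t    t·PV        t(t+1)·PV
  1         9.75         8.9409         8.9409          17.8817
  2         9.75         8.1989        16.3977          49.1931
  3         6.75         5.2051        15.6152          62.4609
  4       106.75        75.4858       301.9432       1,509.7158
  Σ                     97.8306       342.8969       1,639.2515
P = 97.8306.
Convexity = Σ t(t+1)·PV / [P·(1+y)²] = 1,639.2515 / (97.8306 × 1.189190) = 14.09028.

14.09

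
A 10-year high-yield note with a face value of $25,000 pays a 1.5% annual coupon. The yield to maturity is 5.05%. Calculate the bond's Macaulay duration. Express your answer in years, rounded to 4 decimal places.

9.2200 years

Periodic yield y = 0.0505. Discount each cash flow and weight by its year:
  t   CF        PV=CF/(1+0.0505)^t    t·PV
  1       375.00       356.9729       356.9729
  2       375.00       339.8123       679.6247
  3       375.00       323.4768       970.4303
  4       375.00       307.9265     1,231.7059
  5       375.00       293.1237     1,465.6187
  6       375.00       279.0326     1,674.1955
  7       375.00       265.6188     1,859.3319
  8       375.00       252.8499     2,022.7993
  9       375.00       240.6948     2,166.2534
  10   25,375.00    15,504.0615   155,040.6154
  Σ                 18,163.5699   167,467.5480
Price P = Σ PV = 18,163.5699.
Macaulay duration = Σ(t·PV) / P = 167,467.5480 / 18,163.5699 = 9.21997 years.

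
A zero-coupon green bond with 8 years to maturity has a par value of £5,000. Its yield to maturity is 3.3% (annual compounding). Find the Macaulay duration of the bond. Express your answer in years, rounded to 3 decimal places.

8.000 years

A zero-coupon bond has a single cash flow at maturity, so its Macaulay duration equals its maturity: 8 years.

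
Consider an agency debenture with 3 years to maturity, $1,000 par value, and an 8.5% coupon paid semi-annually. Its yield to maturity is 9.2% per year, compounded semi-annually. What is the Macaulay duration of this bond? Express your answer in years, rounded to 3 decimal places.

2.707 years

Periodic yield y = 0.046. Discount each cash flow and weight by its period:
  t   CF        PV=CF/(1+0.046)^t    t·PV
  1        42.50        40.6310        40.6310
  2        42.50        38.8441        77.6883
  3        42.50        37.1359       111.4077
  4        42.50        35.5028       142.0111
  5        42.50        33.9415       169.7073
  6     1,042.50       795.9503     4,775.7019
  Σ                    982.0055     5,317.1472
Price P = Σ PV = 982.0055.
Macaulay duration = Σ(t·PV) / P = 5,317.1472 / 982.0055 = 5.41458 half-year periods.
In years: 5.41458 / 2 = 2.70729 years.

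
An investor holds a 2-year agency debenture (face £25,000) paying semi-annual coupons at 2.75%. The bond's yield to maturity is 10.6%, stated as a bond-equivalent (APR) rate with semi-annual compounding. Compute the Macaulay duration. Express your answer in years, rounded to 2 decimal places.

1.96 years

Periodic yield y = 0.053. Discount each cash flow and weight by its period:
  t   CF        PV=CF/(1+0.053)^t    t·PV
  1       343.75       326.4482       326.4482
  2       343.75       310.0173       620.0346
  3       343.75       294.4134       883.2402
  4    25,343.75    20,613.7683    82,455.0734
  Σ                 21,544.6473    84,284.7965
Price P = Σ PV = 21,544.6473.
Macaulay duration = Σ(t·PV) / P = 84,284.7965 / 21,544.6473 = 3.91210 half-year periods.
In years: 3.91210 / 2 = 1.95605 years.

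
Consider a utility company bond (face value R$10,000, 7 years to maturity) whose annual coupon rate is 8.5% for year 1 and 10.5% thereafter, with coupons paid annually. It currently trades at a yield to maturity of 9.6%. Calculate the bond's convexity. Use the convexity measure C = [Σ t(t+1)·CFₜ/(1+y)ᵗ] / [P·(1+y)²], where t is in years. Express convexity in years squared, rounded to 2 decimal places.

With y = 0.096:
  t   CF        PV=CF/(1+0.096)^t    t·PV        t(t+1)·PV
  1       850.00       775.5474       775.5474       1,551.0949
  2     1,050.00       874.1142     1,748.2285       5,244.6854
  3     1,050.00       797.5495     2,392.6484       9,570.5938
  4     1,050.00       727.6911     2,910.7645      14,553.8226
  5     1,050.00       663.9518     3,319.7588      19,918.5529
  6     1,050.00       605.7954     3,634.7724      25,443.4070
  7    11,050.00     5,816.8572    40,718.0001     325,744.0007
  Σ                 10,261.5066    55,499.7202     402,026.1573
P = 10,261.5066.
Convexity = Σ t(t+1)·PV / [P·(1+y)²] = 402,026.1573 / (10,261.5066 × 1.201216) = 32.61535.

32.62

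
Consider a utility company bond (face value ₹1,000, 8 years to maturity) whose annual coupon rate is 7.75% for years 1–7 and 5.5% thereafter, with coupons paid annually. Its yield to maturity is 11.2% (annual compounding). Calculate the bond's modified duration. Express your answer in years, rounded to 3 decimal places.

5.422 years

Periodic yield y = 0.112. First find Macaulay duration:
  t   CF        PV=CF/(1+0.112)^t    t·PV
  1        77.50        69.6942        69.6942
  2        77.50        62.6747       125.3494
  3        77.50        56.3621       169.0864
  4        77.50        50.6854       202.7414
  5        77.50        45.5804       227.9018
  6        77.50        40.9895       245.9372
  7        77.50        36.8611       258.0276
  8     1,055.00       451.2468     3,609.9746
  Σ                    814.0942     4,908.7127
P = 814.0942; Macaulay duration = 4,908.7127 / 814.0942 = 6.02966 years.
Modified duration = D_Mac / (1 + y) = 6.02966 / 1.112 = 5.42236 years.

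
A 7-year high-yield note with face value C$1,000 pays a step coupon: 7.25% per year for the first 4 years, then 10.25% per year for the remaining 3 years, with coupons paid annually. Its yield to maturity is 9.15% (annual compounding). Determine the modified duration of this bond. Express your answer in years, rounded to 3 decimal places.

Periodic yield y = 0.0915. First find Macaulay duration:
  t   CF        PV=CF/(1+0.0915)^t    t·PV
  1        72.50        66.4224        66.4224
  2        72.50        60.8542       121.7084
  3        72.50        55.7528       167.2584
  4        72.50        51.0791       204.3163
  5       102.50        66.1615       330.8074
  6       102.50        60.6152       363.6911
  7     1,102.50       597.3274     4,181.2916
  Σ                    958.2125     5,435.4956
P = 958.2125; Macaulay duration = 5,435.4956 / 958.2125 = 5.67254 years.
Modified duration = D_Mac / (1 + y) = 5.67254 / 1.0915 = 5.19701 years.

5.197 years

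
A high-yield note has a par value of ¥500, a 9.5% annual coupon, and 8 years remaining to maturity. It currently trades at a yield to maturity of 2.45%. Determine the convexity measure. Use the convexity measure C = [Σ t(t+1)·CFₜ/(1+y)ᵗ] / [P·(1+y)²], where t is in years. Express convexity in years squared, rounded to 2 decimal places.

With y = 0.0245:
  t   CF        PV=CF/(1+0.0245)^t    t·PV        t(t+1)·PV
  1        47.50        46.3641        46.3641          92.7282
  2        47.50        45.2553        90.5106         271.5319
  3        47.50        44.1731       132.5193         530.0770
  4        47.50        43.1167       172.4669         862.3345
  5        47.50        42.0856       210.4281       1,262.5688
  6        47.50        41.0792       246.4751       1,725.3258
  7        47.50        40.0968       280.6777       2,245.4216
  8       547.50       451.1162     3,608.9296      32,480.3663
  Σ                    753.2870     4,788.3714      39,470.3541
P = 753.2870.
Convexity = Σ t(t+1)·PV / [P·(1+y)²] = 39,470.3541 / (753.2870 × 1.049600) = 49.92138.

49.92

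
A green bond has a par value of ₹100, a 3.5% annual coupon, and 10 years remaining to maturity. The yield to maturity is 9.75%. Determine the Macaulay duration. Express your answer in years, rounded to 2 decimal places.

8.13 years

Periodic yield y = 0.0975. Discount each cash flow and weight by its year:
  t   CF        PV=CF/(1+0.0975)^t    t·PV
  1         3.50         3.1891         3.1891
  2         3.50         2.9058         5.8115
  3         3.50         2.6476         7.9428
  4         3.50         2.4124         9.6496
  5         3.50         2.1981        10.9904
  6         3.50         2.0028        12.0169
  7         3.50         1.8249        12.7742
  8         3.50         1.6628        13.3021
  9         3.50         1.5151        13.6355
  10      103.50        40.8221       408.2207
  Σ                     61.1805       497.5329
Price P = Σ PV = 61.1805.
Macaulay duration = Σ(t·PV) / P = 497.5329 / 61.1805 = 8.13221 years.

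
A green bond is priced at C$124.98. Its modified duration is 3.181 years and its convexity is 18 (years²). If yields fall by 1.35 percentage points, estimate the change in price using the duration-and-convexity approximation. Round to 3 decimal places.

+C$5.572

Duration effect: -D_mod·Δy = -3.181 × (-0.0135) = +0.0429435
Convexity effect: ½·C·(Δy)² = 0.5 × 18 × (-0.0135)² = +0.00164025
ΔP/P ≈ +0.0429435 + 0.00164025 = +0.04458375
ΔP ≈ 124.98 × (+0.04458375) = +5.572077075.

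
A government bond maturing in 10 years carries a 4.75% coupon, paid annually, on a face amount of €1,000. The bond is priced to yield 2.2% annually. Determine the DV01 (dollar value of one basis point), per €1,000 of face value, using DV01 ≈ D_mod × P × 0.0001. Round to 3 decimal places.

Periodic yield y = 0.022.
  t   CF        PV=CF/(1+0.022)^t    t·PV
  1        47.50        46.4775        46.4775
  2        47.50        45.4770        90.9540
  3        47.50        44.4980       133.4941
  4        47.50        43.5402       174.1606
  5        47.50        42.6029       213.0145
  6        47.50        41.6858       250.1149
  7        47.50        40.7885       285.5192
  8        47.50        39.9104       319.2835
  9        47.50        39.0513       351.4617
  10    1,047.50       842.6458     8,426.4583
  Σ                  1,226.6774    10,290.9383
P = 1,226.6774; D_Mac = 8.38928 yrs; D_mod = 8.20869 yrs.
DV01 ≈ 8.20869 × 1,226.6774 × 0.0001 = 1.006941.

€1.007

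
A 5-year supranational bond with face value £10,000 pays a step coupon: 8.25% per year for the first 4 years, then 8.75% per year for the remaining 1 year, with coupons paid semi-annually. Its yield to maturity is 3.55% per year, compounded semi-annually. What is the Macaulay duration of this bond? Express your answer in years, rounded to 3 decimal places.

Periodic yield y = 0.01775. Discount each cash flow and weight by its period:
  t   CF        PV=CF/(1+0.01775)^t    t·PV
  1       412.50       405.3058       405.3058
  2       412.50       398.2371       796.4742
  3       412.50       391.2917     1,173.8751
  4       412.50       384.4674     1,537.8696
  5       412.50       377.7621     1,888.8106
  6       412.50       371.1738     2,227.0427
  7       412.50       364.7003     2,552.9024
  8       412.50       358.3398     2,866.7185
  9       437.50       373.4290     3,360.8611
  10   10,437.50     8,753.5734    87,535.7341
  Σ                 12,178.2805   104,345.5940
Price P = Σ PV = 12,178.2805.
Macaulay duration = Σ(t·PV) / P = 104,345.5940 / 12,178.2805 = 8.56817 half-year periods.
In years: 8.56817 / 2 = 4.28409 years.

4.284 years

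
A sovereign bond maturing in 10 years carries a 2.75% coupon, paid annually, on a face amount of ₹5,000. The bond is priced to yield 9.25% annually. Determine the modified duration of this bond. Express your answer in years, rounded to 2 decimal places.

7.73 years

Periodic yield y = 0.0925. First find Macaulay duration:
  t   CF        PV=CF/(1+0.0925)^t    t·PV
  1       137.50       125.8581       125.8581
  2       137.50       115.2019       230.4039
  3       137.50       105.4480       316.3440
  4       137.50        96.5199       386.0796
  5       137.50        88.3477       441.7387
  6       137.50        80.8675       485.2050
  7       137.50        74.0206       518.1442
  8       137.50        67.7534       542.0272
  9       137.50        62.0168       558.1516
  10    5,137.50     2,120.9839    21,209.8393
  Σ                  2,937.0180    24,813.7918
P = 2,937.0180; Macaulay duration = 24,813.7918 / 2,937.0180 = 8.44863 years.
Modified duration = D_Mac / (1 + y) = 8.44863 / 1.0925 = 7.73330 years.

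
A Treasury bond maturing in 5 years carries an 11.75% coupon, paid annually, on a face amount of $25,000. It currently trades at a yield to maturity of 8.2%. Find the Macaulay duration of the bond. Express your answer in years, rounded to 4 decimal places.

4.1177 years

Periodic yield y = 0.082. Discount each cash flow and weight by its year:
  t   CF        PV=CF/(1+0.082)^t    t·PV
  1     2,937.50     2,714.8799     2,714.8799
  2     2,937.50     2,509.1311     5,018.2622
  3     2,937.50     2,318.9751     6,956.9254
  4     2,937.50     2,143.2303     8,572.9210
  5    27,937.50    18,838.7133    94,193.5665
  Σ                 28,524.9296   117,456.5550
Price P = Σ PV = 28,524.9296.
Macaulay duration = Σ(t·PV) / P = 117,456.5550 / 28,524.9296 = 4.11768 years.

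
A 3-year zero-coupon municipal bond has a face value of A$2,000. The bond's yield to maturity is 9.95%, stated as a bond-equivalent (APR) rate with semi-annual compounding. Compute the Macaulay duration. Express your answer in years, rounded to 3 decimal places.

3.000 years

A zero-coupon bond has a single cash flow at maturity, so its Macaulay duration equals its maturity: 3 years.
(Equivalently: 6 semi-annual periods ÷ 2 = 3 years.)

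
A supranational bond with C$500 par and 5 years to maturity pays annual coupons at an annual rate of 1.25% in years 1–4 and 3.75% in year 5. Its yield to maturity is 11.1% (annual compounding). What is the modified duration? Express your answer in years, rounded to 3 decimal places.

Periodic yield y = 0.111. First find Macaulay duration:
  t   CF        PV=CF/(1+0.111)^t    t·PV
  1         6.25         5.6256         5.6256
  2         6.25         5.0635        10.1270
  3         6.25         4.5576        13.6729
  4         6.25         4.1023        16.4091
  5       518.75       306.4699     1,532.3495
  Σ                    325.8188     1,578.1840
P = 325.8188; Macaulay duration = 1,578.1840 / 325.8188 = 4.84375 years.
Modified duration = D_Mac / (1 + y) = 4.84375 / 1.111 = 4.35981 years.

4.360 years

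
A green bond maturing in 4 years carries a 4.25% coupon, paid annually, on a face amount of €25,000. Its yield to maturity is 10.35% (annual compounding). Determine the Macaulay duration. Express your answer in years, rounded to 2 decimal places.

3.73 years

Periodic yield y = 0.1035. Discount each cash flow and weight by its year:
  t   CF        PV=CF/(1+0.1035)^t    t·PV
  1     1,062.50       962.8455       962.8455
  2     1,062.50       872.5378     1,745.0757
  3     1,062.50       790.7003     2,372.1010
  4    26,062.50    17,576.2703    70,305.0811
  Σ                 20,202.3539    75,385.1033
Price P = Σ PV = 20,202.3539.
Macaulay duration = Σ(t·PV) / P = 75,385.1033 / 20,202.3539 = 3.73150 years.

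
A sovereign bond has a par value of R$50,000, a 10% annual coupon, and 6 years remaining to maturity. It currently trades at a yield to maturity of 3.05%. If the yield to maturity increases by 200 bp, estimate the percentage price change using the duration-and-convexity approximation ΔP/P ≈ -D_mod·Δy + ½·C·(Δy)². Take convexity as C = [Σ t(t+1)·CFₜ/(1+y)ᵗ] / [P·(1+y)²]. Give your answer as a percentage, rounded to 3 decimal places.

With y = 0.0305:
  t   CF        PV=CF/(1+0.0305)^t    t·PV        t(t+1)·PV
  1     5,000.00     4,852.0136     4,852.0136       9,704.0272
  2     5,000.00     4,708.4072     9,416.8143      28,250.4430
  3     5,000.00     4,569.0511    13,707.1533      54,828.6133
  4     5,000.00     4,433.8196    17,735.2784      88,676.3922
  5     5,000.00     4,302.5906    21,512.9530     129,077.7179
  6    55,000.00    45,927.7017   275,566.2100   1,928,963.4699
  Σ                 68,793.5837   342,790.4227   2,239,500.6635
P = 68,793.5837; D_Mac = 4.98288 yrs; D_mod = 4.83540 yrs; C = 30.65542.
Duration effect: -4.83540 × (+0.02) = -0.096708
Convexity effect: 0.5 × 30.65542 × (0.02)² = +0.0061311
ΔP/P ≈ -0.096708 + 0.0061311 = -0.090577 = -9.0577%.

-9.058%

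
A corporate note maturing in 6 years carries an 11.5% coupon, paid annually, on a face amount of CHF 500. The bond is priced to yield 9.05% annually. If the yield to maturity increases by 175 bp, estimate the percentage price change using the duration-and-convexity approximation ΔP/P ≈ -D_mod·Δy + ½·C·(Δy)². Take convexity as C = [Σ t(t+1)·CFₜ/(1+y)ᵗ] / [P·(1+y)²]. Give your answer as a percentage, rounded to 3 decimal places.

With y = 0.0905:
  t   CF        PV=CF/(1+0.0905)^t    t·PV        t(t+1)·PV
  1        57.50        52.7281        52.7281         105.4562
  2        57.50        48.3522        96.7045         290.1134
  3        57.50        44.3395       133.0185         532.0741
  4        57.50        40.6598       162.6392         813.1959
  5        57.50        37.2855       186.4273       1,118.5638
  6       557.50       331.5056     1,989.0335      13,923.2347
  Σ                    554.8707     2,620.5511      16,782.6379
P = 554.8707; D_Mac = 4.72281 yrs; D_mod = 4.33087 yrs; C = 25.43414.
Duration effect: -4.33087 × (+0.0175) = -0.075790
Convexity effect: 0.5 × 25.43414 × (0.0175)² = +0.0038946
ΔP/P ≈ -0.075790 + 0.0038946 = -0.071896 = -7.1896%.

-7.190%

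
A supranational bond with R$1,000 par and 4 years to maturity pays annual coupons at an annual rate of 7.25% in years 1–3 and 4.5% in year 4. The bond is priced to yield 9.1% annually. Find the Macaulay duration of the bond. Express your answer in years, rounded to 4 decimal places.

Periodic yield y = 0.091. Discount each cash flow and weight by its year:
  t   CF        PV=CF/(1+0.091)^t    t·PV
  1        72.50        66.4528        66.4528
  2        72.50        60.9100       121.8200
  3        72.50        55.8295       167.4885
  4     1,045.00       737.5939     2,950.3754
  Σ                    920.7861     3,306.1367
Price P = Σ PV = 920.7861.
Macaulay duration = Σ(t·PV) / P = 3,306.1367 / 920.7861 = 3.59056 years.

3.5906 years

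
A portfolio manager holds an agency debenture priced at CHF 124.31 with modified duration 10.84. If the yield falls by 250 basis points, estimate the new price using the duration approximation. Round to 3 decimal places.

CHF 157.998

Duration approximation: ΔP/P ≈ -D_mod · Δy = -10.84 × (-0.025) = +0.271000.
New price ≈ 124.31 × (1 + 0.271000) = 157.99801.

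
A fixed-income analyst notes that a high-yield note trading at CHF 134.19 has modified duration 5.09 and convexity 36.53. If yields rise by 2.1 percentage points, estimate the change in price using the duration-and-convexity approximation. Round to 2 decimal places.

Duration effect: -D_mod·Δy = -5.09 × (+0.021) = -0.106890
Convexity effect: ½·C·(Δy)² = 0.5 × 36.53 × (0.021)² = +0.008054865
ΔP/P ≈ -0.106890 + 0.008054865 = -0.098835135
ΔP ≈ 134.19 × (-0.098835135) = -13.26268676565.

-CHF 13.26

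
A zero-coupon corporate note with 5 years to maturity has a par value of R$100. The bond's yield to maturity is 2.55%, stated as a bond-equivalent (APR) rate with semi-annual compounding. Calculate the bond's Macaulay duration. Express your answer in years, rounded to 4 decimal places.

A zero-coupon bond has a single cash flow at maturity, so its Macaulay duration equals its maturity: 5 years.
(Equivalently: 10 semi-annual periods ÷ 2 = 5 years.)

5.0000 years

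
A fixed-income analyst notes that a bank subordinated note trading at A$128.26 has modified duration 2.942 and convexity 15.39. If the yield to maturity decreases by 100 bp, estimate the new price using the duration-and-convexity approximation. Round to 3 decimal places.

Duration effect: -D_mod·Δy = -2.942 × (-0.01) = +0.029420
Convexity effect: ½·C·(Δy)² = 0.5 × 15.39 × (-0.01)² = +0.0007695
ΔP/P ≈ +0.029420 + 0.0007695 = +0.0301895
New price ≈ 128.26 × (1 + 0.0301895) = 132.13210527.

A$132.132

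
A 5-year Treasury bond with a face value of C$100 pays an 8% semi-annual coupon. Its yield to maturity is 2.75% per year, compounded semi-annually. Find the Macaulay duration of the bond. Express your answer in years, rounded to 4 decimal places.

4.3114 years

Periodic yield y = 0.01375. Discount each cash flow and weight by its period:
  t   CF        PV=CF/(1+0.01375)^t    t·PV
  1         4.00         3.9457         3.9457
  2         4.00         3.8922         7.7845
  3         4.00         3.8394        11.5183
  4         4.00         3.7874        15.1494
  5         4.00         3.7360        18.6799
  6         4.00         3.6853        22.1119
  7         4.00         3.6353        25.4473
  8         4.00         3.5860        28.6882
  9         4.00         3.5374        31.8365
  10      104.00        90.7245       907.2452
  Σ                    124.3693     1,072.4069
Price P = Σ PV = 124.3693.
Macaulay duration = Σ(t·PV) / P = 1,072.4069 / 124.3693 = 8.62276 half-year periods.
In years: 8.62276 / 2 = 4.31138 years.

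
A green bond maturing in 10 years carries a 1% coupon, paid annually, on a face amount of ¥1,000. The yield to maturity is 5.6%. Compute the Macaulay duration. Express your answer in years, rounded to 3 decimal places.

9.433 years

Periodic yield y = 0.056. Discount each cash flow and weight by its year:
  t   CF        PV=CF/(1+0.056)^t    t·PV
  1        10.00         9.4697         9.4697
  2        10.00         8.9675        17.9350
  3        10.00         8.4920        25.4759
  4        10.00         8.0416        32.1665
  5        10.00         7.6152        38.0759
  6        10.00         7.2113        43.2681
  7        10.00         6.8289        47.8025
  8        10.00         6.4668        51.7343
  9        10.00         6.1239        55.1147
  10    1,010.00       585.7094     5,857.0940
  Σ                    654.9263     6,178.1366
Price P = Σ PV = 654.9263.
Macaulay duration = Σ(t·PV) / P = 6,178.1366 / 654.9263 = 9.43333 years.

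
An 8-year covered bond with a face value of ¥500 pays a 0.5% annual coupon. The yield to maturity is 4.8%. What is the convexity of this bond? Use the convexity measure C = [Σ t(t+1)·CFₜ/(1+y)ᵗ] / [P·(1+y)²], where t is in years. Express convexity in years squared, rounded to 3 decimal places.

With y = 0.048:
  t   CF        PV=CF/(1+0.048)^t    t·PV        t(t+1)·PV
  1         2.50         2.3855         2.3855           4.7710
  2         2.50         2.2762         4.5525          13.6574
  3         2.50         2.1720         6.5159          26.0638
  4         2.50         2.0725         8.2900          41.4500
  5         2.50         1.9776         9.8879          59.3273
  6         2.50         1.8870        11.3220          79.2541
  7         2.50         1.8006        12.6040         100.8322
  8       502.50       345.3391     2,762.7131      24,864.4182
  Σ                    359.9105     2,818.2710      25,189.7740
P = 359.9105.
Convexity = Σ t(t+1)·PV / [P·(1+y)²] = 25,189.7740 / (359.9105 × 1.098304) = 63.72461.

63.725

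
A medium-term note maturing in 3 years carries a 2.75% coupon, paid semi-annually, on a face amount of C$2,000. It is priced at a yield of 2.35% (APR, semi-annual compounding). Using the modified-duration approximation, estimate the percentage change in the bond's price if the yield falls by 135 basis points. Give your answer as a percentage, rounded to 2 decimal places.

Periodic yield y = 0.01175. Modified duration first:
  t   CF        PV=CF/(1+0.01175)^t    t·PV
  1        27.50        27.1806        27.1806
  2        27.50        26.8650        53.7299
  3        27.50        26.5530        79.6589
  4        27.50        26.2446       104.9784
  5        27.50        25.9398       129.6990
  6     2,027.50     1,890.2602    11,341.5611
  Σ                  2,023.0431    11,736.8079
P = 2,023.0431; D_Mac = 5.80156 half-year periods = 2.90078 yrs; D_mod = 2.90078/(1+0.01175) = 2.86709 yrs.
ΔP/P ≈ -D_mod · Δy = -2.86709 × (-0.0135) = +0.038706 = +3.8706%.

+3.87%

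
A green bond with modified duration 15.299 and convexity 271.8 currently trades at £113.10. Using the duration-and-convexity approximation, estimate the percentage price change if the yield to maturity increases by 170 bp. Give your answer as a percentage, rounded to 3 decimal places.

-22.081%

Duration effect: -D_mod·Δy = -15.299 × (+0.017) = -0.260083
Convexity effect: ½·C·(Δy)² = 0.5 × 271.8 × (0.017)² = +0.0392751
ΔP/P ≈ -0.260083 + 0.0392751 = -0.2208079
= -22.08079%.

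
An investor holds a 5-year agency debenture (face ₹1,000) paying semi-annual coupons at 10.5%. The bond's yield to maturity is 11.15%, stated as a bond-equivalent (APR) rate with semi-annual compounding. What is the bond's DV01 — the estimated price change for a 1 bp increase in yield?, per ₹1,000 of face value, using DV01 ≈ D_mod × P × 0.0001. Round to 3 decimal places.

Periodic yield y = 0.05575.
  t   CF        PV=CF/(1+0.05575)^t    t·PV
  1        52.50        49.7277        49.7277
  2        52.50        47.1018        94.2035
  3        52.50        44.6145       133.8435
  4        52.50        42.2586       169.0343
  5        52.50        40.0271       200.1354
  6        52.50        37.9134       227.4804
  7        52.50        35.9113       251.3794
  8        52.50        34.0150       272.1201
  9        52.50        32.2188       289.9693
  10    1,052.50       611.8024     6,118.0244
  Σ                    975.5906     7,805.9180
P = 975.5906; D_Mac = 8.00122 half-year periods = 4.00061 yrs; D_mod = 3.78935 yrs.
DV01 ≈ 3.78935 × 975.5906 × 0.0001 = 0.369686.

₹0.370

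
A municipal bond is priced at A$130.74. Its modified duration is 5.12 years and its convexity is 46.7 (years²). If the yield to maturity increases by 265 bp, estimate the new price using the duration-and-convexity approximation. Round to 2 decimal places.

Duration effect: -D_mod·Δy = -5.12 × (+0.0265) = -0.135680
Convexity effect: ½·C·(Δy)² = 0.5 × 46.7 × (0.0265)² = +0.0163975375
ΔP/P ≈ -0.135680 + 0.0163975375 = -0.1192824625
New price ≈ 130.74 × (1 - 0.1192824625) = 115.14501085275.

A$115.15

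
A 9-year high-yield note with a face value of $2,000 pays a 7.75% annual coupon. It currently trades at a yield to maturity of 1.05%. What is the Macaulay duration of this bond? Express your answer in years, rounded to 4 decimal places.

7.2861 years

Periodic yield y = 0.0105. Discount each cash flow and weight by its year:
  t   CF        PV=CF/(1+0.0105)^t    t·PV
  1       155.00       153.3894       153.3894
  2       155.00       151.7956       303.5911
  3       155.00       150.2183       450.6548
  4       155.00       148.6574       594.6295
  5       155.00       147.1127       735.5634
  6       155.00       145.5840       873.5043
  7       155.00       144.0713     1,008.4991
  8       155.00       142.5743     1,140.5942
  9     2,155.00     1,961.6450    17,654.8049
  Σ                  3,145.0479    22,915.2307
Price P = Σ PV = 3,145.0479.
Macaulay duration = Σ(t·PV) / P = 22,915.2307 / 3,145.0479 = 7.28613 years.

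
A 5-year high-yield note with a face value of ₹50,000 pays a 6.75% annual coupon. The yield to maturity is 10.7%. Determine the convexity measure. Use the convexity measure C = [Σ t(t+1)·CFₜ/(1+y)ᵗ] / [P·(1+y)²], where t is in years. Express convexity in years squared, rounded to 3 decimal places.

20.296

With y = 0.107:
  t   CF        PV=CF/(1+0.107)^t    t·PV        t(t+1)·PV
  1     3,375.00     3,048.7805     3,048.7805       6,097.5610
  2     3,375.00     2,754.0926     5,508.1852      16,524.5555
  3     3,375.00     2,487.8885     7,463.6655      29,854.6621
  4     3,375.00     2,247.4151     8,989.6604      44,948.3019
  5    53,375.00    32,107.0041   160,535.0206     963,210.1233
  Σ                 42,645.1808   185,545.3121   1,060,635.2038
P = 42,645.1808.
Convexity = Σ t(t+1)·PV / [P·(1+y)²] = 1,060,635.2038 / (42,645.1808 × 1.225449) = 20.29555.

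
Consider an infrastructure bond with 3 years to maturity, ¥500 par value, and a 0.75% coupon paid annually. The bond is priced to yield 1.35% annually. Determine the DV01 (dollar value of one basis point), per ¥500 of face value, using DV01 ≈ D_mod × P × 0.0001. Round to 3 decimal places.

Periodic yield y = 0.0135.
  t   CF        PV=CF/(1+0.0135)^t    t·PV
  1         3.75         3.7000         3.7000
  2         3.75         3.6508         7.3015
  3       503.75       483.8868     1,451.6605
  Σ                    491.2376     1,462.6621
P = 491.2376; D_Mac = 2.97750 yrs; D_mod = 2.93784 yrs.
DV01 ≈ 2.93784 × 491.2376 × 0.0001 = 0.144318.

¥0.144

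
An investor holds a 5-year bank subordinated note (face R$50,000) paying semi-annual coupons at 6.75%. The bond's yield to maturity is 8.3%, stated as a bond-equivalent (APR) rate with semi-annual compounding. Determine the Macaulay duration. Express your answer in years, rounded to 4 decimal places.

Periodic yield y = 0.0415. Discount each cash flow and weight by its period:
  t   CF        PV=CF/(1+0.0415)^t    t·PV
  1     1,687.50     1,620.2592     1,620.2592
  2     1,687.50     1,555.6978     3,111.3956
  3     1,687.50     1,493.7089     4,481.1266
  4     1,687.50     1,434.1900     5,736.7599
  5     1,687.50     1,377.0427     6,885.2135
  6     1,687.50     1,322.1725     7,933.0353
  7     1,687.50     1,269.4888     8,886.4214
  8     1,687.50     1,218.9042     9,751.2339
  9     1,687.50     1,170.3353    10,533.0179
  10   51,687.50    34,418.5669   344,185.6695
  Σ                 46,880.3664   403,124.1328
Price P = Σ PV = 46,880.3664.
Macaulay duration = Σ(t·PV) / P = 403,124.1328 / 46,880.3664 = 8.59900 half-year periods.
In years: 8.59900 / 2 = 4.29950 years.

4.2995 years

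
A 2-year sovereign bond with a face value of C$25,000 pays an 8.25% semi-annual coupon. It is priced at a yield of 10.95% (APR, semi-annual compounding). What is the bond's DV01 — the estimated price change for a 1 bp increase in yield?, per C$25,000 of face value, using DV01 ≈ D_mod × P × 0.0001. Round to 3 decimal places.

Periodic yield y = 0.05475.
  t   CF        PV=CF/(1+0.05475)^t    t·PV
  1     1,031.25       977.7198       977.7198
  2     1,031.25       926.9683     1,853.9366
  3     1,031.25       878.8512     2,636.5537
  4    26,031.25    21,032.7901    84,131.1602
  Σ                 23,816.3294    89,599.3704
P = 23,816.3294; D_Mac = 3.76210 half-year periods = 1.88105 yrs; D_mod = 1.78341 yrs.
DV01 ≈ 1.78341 × 23,816.3294 × 0.0001 = 4.247422.

C$4.247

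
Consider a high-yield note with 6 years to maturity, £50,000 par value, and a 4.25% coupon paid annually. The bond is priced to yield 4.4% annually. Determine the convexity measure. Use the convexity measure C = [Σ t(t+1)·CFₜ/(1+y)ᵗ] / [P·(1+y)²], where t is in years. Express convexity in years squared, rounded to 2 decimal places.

With y = 0.044:
  t   CF        PV=CF/(1+0.044)^t    t·PV        t(t+1)·PV
  1     2,125.00     2,035.4406     2,035.4406       4,070.8812
  2     2,125.00     1,949.6558     3,899.3115      11,697.9346
  3     2,125.00     1,867.4864     5,602.4591      22,409.8363
  4     2,125.00     1,788.7800     7,155.1202      35,775.6008
  5     2,125.00     1,713.3908     8,566.9542      51,401.7252
  6    52,125.00    40,257.1547   241,542.9279   1,690,800.4953
  Σ                 49,611.9083   268,802.2135   1,816,156.4734
P = 49,611.9083.
Convexity = Σ t(t+1)·PV / [P·(1+y)²] = 1,816,156.4734 / (49,611.9083 × 1.089936) = 33.58662.

33.59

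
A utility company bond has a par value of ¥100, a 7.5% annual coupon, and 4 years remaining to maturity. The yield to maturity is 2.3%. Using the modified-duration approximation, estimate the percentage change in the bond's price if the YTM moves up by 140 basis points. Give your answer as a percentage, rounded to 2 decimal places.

-4.98%

Periodic yield y = 0.023. Modified duration first:
  t   CF        PV=CF/(1+0.023)^t    t·PV
  1         7.50         7.3314         7.3314
  2         7.50         7.1665        14.3331
  3         7.50         7.0054        21.0163
  4       107.50        98.1535       392.6141
  Σ                    119.6569       435.2949
P = 119.6569; D_Mac = 3.63786 yrs; D_mod = 3.63786/(1+0.023) = 3.55607 yrs.
ΔP/P ≈ -D_mod · Δy = -3.55607 × (+0.014) = -0.049785 = -4.9785%.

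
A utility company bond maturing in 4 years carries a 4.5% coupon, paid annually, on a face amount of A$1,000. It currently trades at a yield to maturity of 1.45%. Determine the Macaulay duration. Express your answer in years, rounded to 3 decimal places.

3.764 years

Periodic yield y = 0.0145. Discount each cash flow and weight by its year:
  t   CF        PV=CF/(1+0.0145)^t    t·PV
  1        45.00        44.3568        44.3568
  2        45.00        43.7228        87.4457
  3        45.00        43.0979       129.2938
  4     1,045.00       986.5250     3,946.0999
  Σ                  1,117.7026     4,207.1962
Price P = Σ PV = 1,117.7026.
Macaulay duration = Σ(t·PV) / P = 4,207.1962 / 1,117.7026 = 3.76415 years.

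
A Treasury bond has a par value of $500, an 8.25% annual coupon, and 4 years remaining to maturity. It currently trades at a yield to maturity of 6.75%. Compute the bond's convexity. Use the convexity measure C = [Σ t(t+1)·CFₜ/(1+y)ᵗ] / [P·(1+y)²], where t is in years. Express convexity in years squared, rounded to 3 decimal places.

15.090

With y = 0.0675:
  t   CF        PV=CF/(1+0.0675)^t    t·PV        t(t+1)·PV
  1        41.25        38.6417        38.6417          77.2834
  2        41.25        36.1983        72.3966         217.1898
  3        41.25        33.9094       101.7282         406.9130
  4       541.25       416.7987     1,667.1949       8,335.9744
  Σ                    525.5481     1,879.9614       9,037.3605
P = 525.5481.
Convexity = Σ t(t+1)·PV / [P·(1+y)²] = 9,037.3605 / (525.5481 × 1.139556) = 15.09014.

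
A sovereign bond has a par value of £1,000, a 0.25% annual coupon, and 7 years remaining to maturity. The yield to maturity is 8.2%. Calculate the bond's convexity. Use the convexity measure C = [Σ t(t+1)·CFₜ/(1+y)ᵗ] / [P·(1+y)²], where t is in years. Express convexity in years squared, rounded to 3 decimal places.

With y = 0.082:
  t   CF        PV=CF/(1+0.082)^t    t·PV        t(t+1)·PV
  1         2.50         2.3105         2.3105           4.6211
  2         2.50         2.1354         4.2709          12.8126
  3         2.50         1.9736         5.9208          23.6832
  4         2.50         1.8240         7.2961          36.4805
  5         2.50         1.6858         8.4290          50.5737
  6         2.50         1.5580         9.3482          65.4374
  7     1,002.50       577.4223     4,041.9561      32,335.6491
  Σ                    588.9097     4,079.5316      32,529.2575
P = 588.9097.
Convexity = Σ t(t+1)·PV / [P·(1+y)²] = 32,529.2575 / (588.9097 × 1.170724) = 47.18141.

47.181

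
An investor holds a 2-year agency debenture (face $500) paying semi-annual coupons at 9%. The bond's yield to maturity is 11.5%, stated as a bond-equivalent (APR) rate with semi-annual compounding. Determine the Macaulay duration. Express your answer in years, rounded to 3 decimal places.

Periodic yield y = 0.0575. Discount each cash flow and weight by its period:
  t   CF        PV=CF/(1+0.0575)^t    t·PV
  1        22.50        21.2766        21.2766
  2        22.50        20.1197        40.2394
  3        22.50        19.0257        57.0772
  4       522.50       417.7965     1,671.1860
  Σ                    478.2185     1,789.7792
Price P = Σ PV = 478.2185.
Macaulay duration = Σ(t·PV) / P = 1,789.7792 / 478.2185 = 3.74260 half-year periods.
In years: 3.74260 / 2 = 1.87130 years.

1.871 years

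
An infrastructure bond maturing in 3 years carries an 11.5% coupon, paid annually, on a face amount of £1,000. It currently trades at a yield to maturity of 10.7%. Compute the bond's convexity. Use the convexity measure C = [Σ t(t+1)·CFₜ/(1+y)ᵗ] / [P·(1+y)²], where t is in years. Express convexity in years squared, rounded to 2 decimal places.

8.51

With y = 0.107:
  t   CF        PV=CF/(1+0.107)^t    t·PV        t(t+1)·PV
  1       115.00       103.8844       103.8844         207.7687
  2       115.00        93.8432       187.6863         563.0589
  3     1,115.00       821.9246     2,465.7739       9,863.0958
  Σ                  1,019.6522     2,757.3446      10,633.9235
P = 1,019.6522.
Convexity = Σ t(t+1)·PV / [P·(1+y)²] = 10,633.9235 / (1,019.6522 × 1.225449) = 8.51033.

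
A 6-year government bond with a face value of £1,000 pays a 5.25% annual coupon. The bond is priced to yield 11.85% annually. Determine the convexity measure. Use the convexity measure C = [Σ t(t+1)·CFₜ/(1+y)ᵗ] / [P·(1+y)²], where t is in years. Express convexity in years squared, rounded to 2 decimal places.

27.41

With y = 0.1185:
  t   CF        PV=CF/(1+0.1185)^t    t·PV        t(t+1)·PV
  1        52.50        46.9379        46.9379          93.8757
  2        52.50        41.9650        83.9300         251.7901
  3        52.50        37.5190       112.5570         450.2281
  4        52.50        33.5440       134.1762         670.8808
  5        52.50        29.9902       149.9510         899.7060
  6     1,052.50       537.5343     3,225.2057      22,576.4402
  Σ                    727.4904     3,752.7578      24,942.9208
P = 727.4904.
Convexity = Σ t(t+1)·PV / [P·(1+y)²] = 24,942.9208 / (727.4904 × 1.251042) = 27.40615.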